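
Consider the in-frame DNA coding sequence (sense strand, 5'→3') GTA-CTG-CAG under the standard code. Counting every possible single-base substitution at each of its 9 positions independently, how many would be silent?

8

Codon 1 (GTA, Val): 3 synonymous substitutions.
Codon 2 (CTG, Leu): 4 synonymous substitutions.
Codon 3 (CAG, Gln): 1 synonymous substitution.
Total: 3 + 4 + 1 = 8.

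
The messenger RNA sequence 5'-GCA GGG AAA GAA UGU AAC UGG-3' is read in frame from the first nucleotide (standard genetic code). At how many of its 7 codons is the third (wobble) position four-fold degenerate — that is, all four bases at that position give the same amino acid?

Codon 1 GCA (Ala): third position 4-fold.
Codon 2 GGG (Gly): third position 4-fold.
Codon 3 AAA (Lys): third position 2-fold.
Codon 4 GAA (Glu): third position 2-fold.
Codon 5 UGU (Cys): third position 2-fold.
Codon 6 AAC (Asn): third position 2-fold.
Codon 7 UGG (Trp): third position 1-fold.
Four-fold degenerate third positions: 2.

2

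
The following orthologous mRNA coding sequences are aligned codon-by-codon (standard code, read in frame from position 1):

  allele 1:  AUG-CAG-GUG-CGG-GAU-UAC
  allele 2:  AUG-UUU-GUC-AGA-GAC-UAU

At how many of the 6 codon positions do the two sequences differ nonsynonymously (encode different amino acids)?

1

Codon 1: AUG Met / AUG Met — identical.
Codon 2: CAG Gln / UUU Phe — nonsynonymous.
Codon 3: GUG Val / GUC Val — synonymous.
Codon 4: CGG Arg / AGA Arg — synonymous.
Codon 5: GAU Asp / GAC Asp — synonymous.
Codon 6: UAC Tyr / UAU Tyr — synonymous.
Nonsynonymous differences: 1.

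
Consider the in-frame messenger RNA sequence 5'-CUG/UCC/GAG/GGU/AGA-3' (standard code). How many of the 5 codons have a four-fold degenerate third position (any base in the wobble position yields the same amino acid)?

3

Codon 1 CUG (Leu): third position 4-fold.
Codon 2 UCC (Ser): third position 4-fold.
Codon 3 GAG (Glu): third position 2-fold.
Codon 4 GGU (Gly): third position 4-fold.
Codon 5 AGA (Arg): third position 2-fold.
Four-fold degenerate third positions: 3.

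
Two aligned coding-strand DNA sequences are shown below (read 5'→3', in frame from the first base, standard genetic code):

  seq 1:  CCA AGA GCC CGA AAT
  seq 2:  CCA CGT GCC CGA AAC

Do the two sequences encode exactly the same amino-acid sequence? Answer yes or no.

yes

Codon 1: CCA Pro / CCA Pro — identical.
Codon 2: AGA Arg / CGT Arg — synonymous.
Codon 3: GCC Ala / GCC Ala — identical.
Codon 4: CGA Arg / CGA Arg — identical.
Codon 5: AAT Asn / AAC Asn — synonymous.
Nonsynonymous differences: 0 → same protein.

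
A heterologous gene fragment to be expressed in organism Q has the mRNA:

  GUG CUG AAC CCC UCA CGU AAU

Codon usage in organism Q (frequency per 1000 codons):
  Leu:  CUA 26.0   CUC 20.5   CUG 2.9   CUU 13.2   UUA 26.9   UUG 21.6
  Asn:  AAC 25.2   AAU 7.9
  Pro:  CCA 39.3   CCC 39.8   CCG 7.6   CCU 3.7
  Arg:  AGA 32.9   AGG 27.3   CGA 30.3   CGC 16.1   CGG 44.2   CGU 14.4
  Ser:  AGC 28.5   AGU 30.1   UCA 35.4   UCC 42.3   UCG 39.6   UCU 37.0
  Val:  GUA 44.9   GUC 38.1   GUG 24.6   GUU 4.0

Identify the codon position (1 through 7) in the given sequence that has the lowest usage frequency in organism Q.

2

Codon 1 GUG (Val): 24.6 per 1000.
Codon 2 CUG (Leu): 2.9 per 1000.
Codon 3 AAC (Asn): 25.2 per 1000.
Codon 4 CCC (Pro): 39.8 per 1000.
Codon 5 UCA (Ser): 35.4 per 1000.
Codon 6 CGU (Arg): 14.4 per 1000.
Codon 7 AAU (Asn): 7.9 per 1000.
Lowest frequency is 2.9 at codon 2.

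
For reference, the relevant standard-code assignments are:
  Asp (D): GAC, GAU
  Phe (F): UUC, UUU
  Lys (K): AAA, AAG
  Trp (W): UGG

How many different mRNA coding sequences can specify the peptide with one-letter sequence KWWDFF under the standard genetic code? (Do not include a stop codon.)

Lys: 2 codons.
Trp: 1 codon.
Trp: 1 codon.
Asp: 2 codons.
Phe: 2 codons.
Phe: 2 codons.
2 × 1 × 1 × 2 × 2 × 2 = 16.

16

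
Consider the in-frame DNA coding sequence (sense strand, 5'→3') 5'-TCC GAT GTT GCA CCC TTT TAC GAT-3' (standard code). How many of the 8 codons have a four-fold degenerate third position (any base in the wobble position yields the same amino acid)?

4

Codon 1 TCC (Ser): third position 4-fold.
Codon 2 GAT (Asp): third position 2-fold.
Codon 3 GTT (Val): third position 4-fold.
Codon 4 GCA (Ala): third position 4-fold.
Codon 5 CCC (Pro): third position 4-fold.
Codon 6 TTT (Phe): third position 2-fold.
Codon 7 TAC (Tyr): third position 2-fold.
Codon 8 GAT (Asp): third position 2-fold.
Four-fold degenerate third positions: 4.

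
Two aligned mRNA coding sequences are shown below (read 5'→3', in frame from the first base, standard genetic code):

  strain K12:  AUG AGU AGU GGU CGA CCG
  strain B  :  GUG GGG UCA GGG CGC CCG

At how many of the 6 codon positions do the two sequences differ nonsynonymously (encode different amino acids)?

Codon 1: AUG Met / GUG Val — nonsynonymous.
Codon 2: AGU Ser / GGG Gly — nonsynonymous.
Codon 3: AGU Ser / UCA Ser — synonymous.
Codon 4: GGU Gly / GGG Gly — synonymous.
Codon 5: CGA Arg / CGC Arg — synonymous.
Codon 6: CCG Pro / CCG Pro — identical.
Nonsynonymous differences: 2.

2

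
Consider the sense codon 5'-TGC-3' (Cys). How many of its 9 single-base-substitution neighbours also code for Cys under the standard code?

1

Position 1: none → 0 synonymous.
Position 2: none → 0 synonymous.
Position 3: TGT → 1 synonymous.
Total: 0 + 0 + 1 = 1.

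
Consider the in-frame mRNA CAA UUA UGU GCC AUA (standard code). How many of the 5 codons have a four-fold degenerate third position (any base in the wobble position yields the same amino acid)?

1

Codon 1 CAA (Gln): third position 2-fold.
Codon 2 UUA (Leu): third position 2-fold.
Codon 3 UGU (Cys): third position 2-fold.
Codon 4 GCC (Ala): third position 4-fold.
Codon 5 AUA (Ile): third position 3-fold.
Four-fold degenerate third positions: 1.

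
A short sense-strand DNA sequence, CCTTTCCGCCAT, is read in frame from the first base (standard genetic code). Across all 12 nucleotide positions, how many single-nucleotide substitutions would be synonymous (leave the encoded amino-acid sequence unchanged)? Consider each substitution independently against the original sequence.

8

Codon 1 (CCT, Pro): 3 synonymous substitutions.
Codon 2 (TTC, Phe): 1 synonymous substitution.
Codon 3 (CGC, Arg): 3 synonymous substitutions.
Codon 4 (CAT, His): 1 synonymous substitution.
Total: 3 + 1 + 3 + 1 = 8.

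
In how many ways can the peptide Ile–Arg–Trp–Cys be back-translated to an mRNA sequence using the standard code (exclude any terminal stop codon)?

36

Ile: 3 codons.
Arg: 6 codons.
Trp: 1 codon.
Cys: 2 codons.
3 × 6 × 1 × 2 = 36.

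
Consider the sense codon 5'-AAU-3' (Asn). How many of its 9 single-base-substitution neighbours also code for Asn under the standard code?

1

Position 1: none → 0 synonymous.
Position 2: none → 0 synonymous.
Position 3: AAC → 1 synonymous.
Total: 0 + 0 + 1 = 1.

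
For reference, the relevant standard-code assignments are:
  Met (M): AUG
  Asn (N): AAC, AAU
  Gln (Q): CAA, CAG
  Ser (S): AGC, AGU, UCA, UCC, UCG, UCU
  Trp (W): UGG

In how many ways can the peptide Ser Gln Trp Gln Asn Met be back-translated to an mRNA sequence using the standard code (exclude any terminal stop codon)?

48

Ser: 6 codons.
Gln: 2 codons.
Trp: 1 codon.
Gln: 2 codons.
Asn: 2 codons.
Met: 1 codon.
6 × 2 × 1 × 2 × 2 × 1 = 48.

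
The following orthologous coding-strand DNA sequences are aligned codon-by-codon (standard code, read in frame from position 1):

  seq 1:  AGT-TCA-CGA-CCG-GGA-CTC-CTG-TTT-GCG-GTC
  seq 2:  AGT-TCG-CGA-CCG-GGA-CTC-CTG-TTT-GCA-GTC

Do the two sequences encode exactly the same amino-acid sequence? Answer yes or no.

yes

Codon 1: AGT Ser / AGT Ser — identical.
Codon 2: TCA Ser / TCG Ser — synonymous.
Codon 3: CGA Arg / CGA Arg — identical.
Codon 4: CCG Pro / CCG Pro — identical.
Codon 5: GGA Gly / GGA Gly — identical.
Codon 6: CTC Leu / CTC Leu — identical.
Codon 7: CTG Leu / CTG Leu — identical.
Codon 8: TTT Phe / TTT Phe — identical.
Codon 9: GCG Ala / GCA Ala — synonymous.
Codon 10: GTC Val / GTC Val — identical.
Nonsynonymous differences: 0 → same protein.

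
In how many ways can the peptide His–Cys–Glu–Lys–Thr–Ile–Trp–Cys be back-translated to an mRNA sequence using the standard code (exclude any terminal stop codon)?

384

His: 2 codons.
Cys: 2 codons.
Glu: 2 codons.
Lys: 2 codons.
Thr: 4 codons.
Ile: 3 codons.
Trp: 1 codon.
Cys: 2 codons.
2 × 2 × 2 × 2 × 4 × 3 × 1 × 2 = 384.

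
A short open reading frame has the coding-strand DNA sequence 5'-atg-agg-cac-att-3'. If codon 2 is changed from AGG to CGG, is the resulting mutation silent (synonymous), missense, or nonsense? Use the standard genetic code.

Position 4 falls in codon 2: AGG → Arg.
After the substitution the codon is CGG → Arg.
Both encode Arg, so the change is synonymous.

silent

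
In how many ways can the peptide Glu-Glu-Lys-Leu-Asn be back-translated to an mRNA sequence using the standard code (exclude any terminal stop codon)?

96

Glu: 2 codons.
Glu: 2 codons.
Lys: 2 codons.
Leu: 6 codons.
Asn: 2 codons.
2 × 2 × 2 × 6 × 2 = 96.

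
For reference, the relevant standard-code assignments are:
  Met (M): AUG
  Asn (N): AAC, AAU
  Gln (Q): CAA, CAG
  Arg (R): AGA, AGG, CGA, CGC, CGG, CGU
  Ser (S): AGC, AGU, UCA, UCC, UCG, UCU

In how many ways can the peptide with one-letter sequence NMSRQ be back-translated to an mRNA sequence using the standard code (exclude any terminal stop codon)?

Asn: 2 codons.
Met: 1 codon.
Ser: 6 codons.
Arg: 6 codons.
Gln: 2 codons.
2 × 1 × 6 × 6 × 2 = 144.

144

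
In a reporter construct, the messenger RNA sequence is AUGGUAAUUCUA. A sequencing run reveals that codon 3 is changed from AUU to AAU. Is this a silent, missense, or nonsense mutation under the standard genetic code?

Position 8 falls in codon 3: AUU → Ile.
After the substitution the codon is AAU → Asn.
Ile ≠ Asn, so this is a missense mutation.

missense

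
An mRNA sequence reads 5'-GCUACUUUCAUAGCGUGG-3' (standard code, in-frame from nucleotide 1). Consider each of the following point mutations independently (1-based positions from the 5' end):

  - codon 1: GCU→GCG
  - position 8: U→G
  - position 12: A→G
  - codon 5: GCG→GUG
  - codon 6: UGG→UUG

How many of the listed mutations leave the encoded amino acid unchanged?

1

Codon 1: GCU (Ala) → GCG (Ala) — synonymous.
Codon 3: UUC (Phe) → UGC (Cys) — missense.
Codon 4: AUA (Ile) → AUG (Met) — missense.
Codon 5: GCG (Ala) → GUG (Val) — missense.
Codon 6: UGG (Trp) → UUG (Leu) — missense.
Synonymous: 1 of 5.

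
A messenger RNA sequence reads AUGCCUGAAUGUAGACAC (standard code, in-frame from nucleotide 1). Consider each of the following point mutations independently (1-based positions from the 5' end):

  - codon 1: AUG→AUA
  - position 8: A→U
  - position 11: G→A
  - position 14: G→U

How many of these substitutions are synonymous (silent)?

0

Codon 1: AUG (Met) → AUA (Ile) — missense.
Codon 3: GAA (Glu) → GUA (Val) — missense.
Codon 4: UGU (Cys) → UAU (Tyr) — missense.
Codon 5: AGA (Arg) → AUA (Ile) — missense.
Synonymous: 0 of 4.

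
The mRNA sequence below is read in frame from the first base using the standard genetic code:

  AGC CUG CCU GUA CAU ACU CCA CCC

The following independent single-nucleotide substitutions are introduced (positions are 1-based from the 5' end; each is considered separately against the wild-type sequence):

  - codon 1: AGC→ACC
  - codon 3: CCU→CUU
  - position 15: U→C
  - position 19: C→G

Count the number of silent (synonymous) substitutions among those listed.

1

Codon 1: AGC (Ser) → ACC (Thr) — missense.
Codon 3: CCU (Pro) → CUU (Leu) — missense.
Codon 5: CAU (His) → CAC (His) — synonymous.
Codon 7: CCA (Pro) → GCA (Ala) — missense.
Synonymous: 1 of 4.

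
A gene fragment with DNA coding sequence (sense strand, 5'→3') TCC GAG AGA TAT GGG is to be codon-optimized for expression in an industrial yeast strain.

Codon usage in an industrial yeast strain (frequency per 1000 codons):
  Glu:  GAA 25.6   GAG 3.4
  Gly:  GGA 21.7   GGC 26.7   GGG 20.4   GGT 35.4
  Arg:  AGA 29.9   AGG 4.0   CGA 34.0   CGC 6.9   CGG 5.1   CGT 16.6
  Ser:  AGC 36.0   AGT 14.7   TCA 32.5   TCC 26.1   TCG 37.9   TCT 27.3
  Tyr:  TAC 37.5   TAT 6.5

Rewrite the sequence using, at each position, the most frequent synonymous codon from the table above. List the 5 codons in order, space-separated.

Codon 1 (Ser): best is TCG at 37.9.
Codon 2 (Glu): best is GAA at 25.6.
Codon 3 (Arg): best is CGA at 34.0.
Codon 4 (Tyr): best is TAC at 37.5.
Codon 5 (Gly): best is GGT at 35.4.

TCG GAA CGA TAC GGT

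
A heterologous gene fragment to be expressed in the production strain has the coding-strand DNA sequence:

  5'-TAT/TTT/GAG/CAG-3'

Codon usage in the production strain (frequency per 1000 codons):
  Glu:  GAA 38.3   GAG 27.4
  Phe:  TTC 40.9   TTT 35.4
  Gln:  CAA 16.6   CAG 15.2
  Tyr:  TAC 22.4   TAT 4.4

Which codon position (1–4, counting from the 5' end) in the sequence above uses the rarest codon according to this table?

Codon 1 TAT (Tyr): 4.4 per 1000.
Codon 2 TTT (Phe): 35.4 per 1000.
Codon 3 GAG (Glu): 27.4 per 1000.
Codon 4 CAG (Gln): 15.2 per 1000.
Lowest frequency is 4.4 at codon 1.

1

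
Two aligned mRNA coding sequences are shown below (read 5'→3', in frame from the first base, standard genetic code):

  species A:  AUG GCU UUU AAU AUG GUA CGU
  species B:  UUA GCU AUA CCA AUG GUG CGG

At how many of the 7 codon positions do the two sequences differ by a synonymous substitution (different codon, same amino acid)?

Codon 1: AUG Met / UUA Leu — nonsynonymous.
Codon 2: GCU Ala / GCU Ala — identical.
Codon 3: UUU Phe / AUA Ile — nonsynonymous.
Codon 4: AAU Asn / CCA Pro — nonsynonymous.
Codon 5: AUG Met / AUG Met — identical.
Codon 6: GUA Val / GUG Val — synonymous.
Codon 7: CGU Arg / CGG Arg — synonymous.
Synonymous differences: 2.

2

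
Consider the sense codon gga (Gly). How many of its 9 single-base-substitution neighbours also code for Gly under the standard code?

3

Position 1: none → 0 synonymous.
Position 2: none → 0 synonymous.
Position 3: GGU, GGC, GGG → 3 synonymous.
Total: 0 + 0 + 3 = 3.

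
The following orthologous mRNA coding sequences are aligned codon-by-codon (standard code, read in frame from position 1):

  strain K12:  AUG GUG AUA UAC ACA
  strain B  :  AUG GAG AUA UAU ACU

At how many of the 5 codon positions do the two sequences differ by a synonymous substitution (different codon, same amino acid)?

Codon 1: AUG Met / AUG Met — identical.
Codon 2: GUG Val / GAG Glu — nonsynonymous.
Codon 3: AUA Ile / AUA Ile — identical.
Codon 4: UAC Tyr / UAU Tyr — synonymous.
Codon 5: ACA Thr / ACU Thr — synonymous.
Synonymous differences: 2.

2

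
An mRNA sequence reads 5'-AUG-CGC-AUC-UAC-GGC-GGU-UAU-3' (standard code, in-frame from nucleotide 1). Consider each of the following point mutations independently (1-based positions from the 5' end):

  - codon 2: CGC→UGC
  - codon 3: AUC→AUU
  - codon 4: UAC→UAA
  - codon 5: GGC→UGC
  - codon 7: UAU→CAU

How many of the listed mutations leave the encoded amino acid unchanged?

Codon 2: CGC (Arg) → UGC (Cys) — missense.
Codon 3: AUC (Ile) → AUU (Ile) — synonymous.
Codon 4: UAC (Tyr) → UAA (Stop) — nonsense.
Codon 5: GGC (Gly) → UGC (Cys) — missense.
Codon 7: UAU (Tyr) → CAU (His) — missense.
Synonymous: 1 of 5.

1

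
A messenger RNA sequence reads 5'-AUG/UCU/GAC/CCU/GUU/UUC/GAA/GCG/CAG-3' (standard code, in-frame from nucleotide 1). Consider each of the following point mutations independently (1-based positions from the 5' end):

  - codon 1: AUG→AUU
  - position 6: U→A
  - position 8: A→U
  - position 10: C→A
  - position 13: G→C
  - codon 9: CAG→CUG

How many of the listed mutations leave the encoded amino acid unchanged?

Codon 1: AUG (Met) → AUU (Ile) — missense.
Codon 2: UCU (Ser) → UCA (Ser) — synonymous.
Codon 3: GAC (Asp) → GUC (Val) — missense.
Codon 4: CCU (Pro) → ACU (Thr) — missense.
Codon 5: GUU (Val) → CUU (Leu) — missense.
Codon 9: CAG (Gln) → CUG (Leu) — missense.
Synonymous: 1 of 6.

1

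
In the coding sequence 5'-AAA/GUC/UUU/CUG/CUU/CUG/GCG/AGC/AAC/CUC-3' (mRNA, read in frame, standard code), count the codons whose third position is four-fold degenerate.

Codon 1 AAA (Lys): third position 2-fold.
Codon 2 GUC (Val): third position 4-fold.
Codon 3 UUU (Phe): third position 2-fold.
Codon 4 CUG (Leu): third position 4-fold.
Codon 5 CUU (Leu): third position 4-fold.
Codon 6 CUG (Leu): third position 4-fold.
Codon 7 GCG (Ala): third position 4-fold.
Codon 8 AGC (Ser): third position 2-fold.
Codon 9 AAC (Asn): third position 2-fold.
Codon 10 CUC (Leu): third position 4-fold.
Four-fold degenerate third positions: 6.

6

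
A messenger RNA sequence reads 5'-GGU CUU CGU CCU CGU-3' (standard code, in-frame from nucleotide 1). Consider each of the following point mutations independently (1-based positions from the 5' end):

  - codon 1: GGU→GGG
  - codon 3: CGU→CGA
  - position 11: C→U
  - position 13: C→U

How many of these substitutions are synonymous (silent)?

2

Codon 1: GGU (Gly) → GGG (Gly) — synonymous.
Codon 3: CGU (Arg) → CGA (Arg) — synonymous.
Codon 4: CCU (Pro) → CUU (Leu) — missense.
Codon 5: CGU (Arg) → UGU (Cys) — missense.
Synonymous: 2 of 4.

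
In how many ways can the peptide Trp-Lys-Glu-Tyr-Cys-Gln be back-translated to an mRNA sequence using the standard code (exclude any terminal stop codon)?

32

Trp: 1 codon.
Lys: 2 codons.
Glu: 2 codons.
Tyr: 2 codons.
Cys: 2 codons.
Gln: 2 codons.
1 × 2 × 2 × 2 × 2 × 2 = 32.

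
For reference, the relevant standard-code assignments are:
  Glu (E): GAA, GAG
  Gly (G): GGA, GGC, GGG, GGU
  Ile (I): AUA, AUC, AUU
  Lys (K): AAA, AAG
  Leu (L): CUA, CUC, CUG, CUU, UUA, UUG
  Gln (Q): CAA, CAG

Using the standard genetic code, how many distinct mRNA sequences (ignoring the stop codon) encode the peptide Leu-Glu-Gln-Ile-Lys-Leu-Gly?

3456

Leu: 6 codons.
Glu: 2 codons.
Gln: 2 codons.
Ile: 3 codons.
Lys: 2 codons.
Leu: 6 codons.
Gly: 4 codons.
6 × 2 × 2 × 3 × 2 × 6 × 4 = 3456.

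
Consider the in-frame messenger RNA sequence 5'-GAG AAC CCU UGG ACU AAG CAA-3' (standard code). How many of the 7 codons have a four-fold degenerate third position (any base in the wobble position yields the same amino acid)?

Codon 1 GAG (Glu): third position 2-fold.
Codon 2 AAC (Asn): third position 2-fold.
Codon 3 CCU (Pro): third position 4-fold.
Codon 4 UGG (Trp): third position 1-fold.
Codon 5 ACU (Thr): third position 4-fold.
Codon 6 AAG (Lys): third position 2-fold.
Codon 7 CAA (Gln): third position 2-fold.
Four-fold degenerate third positions: 2.

2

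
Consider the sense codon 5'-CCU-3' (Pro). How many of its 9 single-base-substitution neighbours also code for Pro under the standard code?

Position 1: none → 0 synonymous.
Position 2: none → 0 synonymous.
Position 3: CCC, CCA, CCG → 3 synonymous.
Total: 0 + 0 + 3 = 3.

3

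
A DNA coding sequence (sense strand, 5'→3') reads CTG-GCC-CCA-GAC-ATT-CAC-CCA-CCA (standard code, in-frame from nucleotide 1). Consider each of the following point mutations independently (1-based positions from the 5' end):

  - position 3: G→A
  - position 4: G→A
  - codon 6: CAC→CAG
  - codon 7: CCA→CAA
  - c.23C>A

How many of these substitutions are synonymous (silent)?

Codon 1: CTG (Leu) → CTA (Leu) — synonymous.
Codon 2: GCC (Ala) → ACC (Thr) — missense.
Codon 6: CAC (His) → CAG (Gln) — missense.
Codon 7: CCA (Pro) → CAA (Gln) — missense.
Codon 8: CCA (Pro) → CAA (Gln) — missense.
Synonymous: 1 of 5.

1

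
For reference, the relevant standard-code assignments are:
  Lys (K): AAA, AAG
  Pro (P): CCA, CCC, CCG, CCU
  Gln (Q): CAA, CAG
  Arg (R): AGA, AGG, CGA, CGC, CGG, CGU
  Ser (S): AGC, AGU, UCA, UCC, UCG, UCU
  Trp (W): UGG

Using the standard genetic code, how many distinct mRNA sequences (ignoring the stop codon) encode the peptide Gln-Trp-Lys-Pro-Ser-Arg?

576

Gln: 2 codons.
Trp: 1 codon.
Lys: 2 codons.
Pro: 4 codons.
Ser: 6 codons.
Arg: 6 codons.
2 × 1 × 2 × 4 × 6 × 6 = 576.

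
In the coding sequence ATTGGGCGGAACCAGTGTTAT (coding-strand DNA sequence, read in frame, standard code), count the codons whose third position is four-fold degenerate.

2

Codon 1 ATT (Ile): third position 3-fold.
Codon 2 GGG (Gly): third position 4-fold.
Codon 3 CGG (Arg): third position 4-fold.
Codon 4 AAC (Asn): third position 2-fold.
Codon 5 CAG (Gln): third position 2-fold.
Codon 6 TGT (Cys): third position 2-fold.
Codon 7 TAT (Tyr): third position 2-fold.
Four-fold degenerate third positions: 2.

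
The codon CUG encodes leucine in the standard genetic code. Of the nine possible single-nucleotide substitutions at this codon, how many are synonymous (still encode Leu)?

Position 1: UUG → 1 synonymous.
Position 2: none → 0 synonymous.
Position 3: CUU, CUC, CUA → 3 synonymous.
Total: 1 + 0 + 3 = 4.

4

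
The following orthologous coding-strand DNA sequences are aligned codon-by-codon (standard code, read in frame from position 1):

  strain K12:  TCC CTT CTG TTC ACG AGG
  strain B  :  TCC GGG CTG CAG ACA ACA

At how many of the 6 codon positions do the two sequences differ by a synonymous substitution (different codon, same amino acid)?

1

Codon 1: TCC Ser / TCC Ser — identical.
Codon 2: CTT Leu / GGG Gly — nonsynonymous.
Codon 3: CTG Leu / CTG Leu — identical.
Codon 4: TTC Phe / CAG Gln — nonsynonymous.
Codon 5: ACG Thr / ACA Thr — synonymous.
Codon 6: AGG Arg / ACA Thr — nonsynonymous.
Synonymous differences: 1.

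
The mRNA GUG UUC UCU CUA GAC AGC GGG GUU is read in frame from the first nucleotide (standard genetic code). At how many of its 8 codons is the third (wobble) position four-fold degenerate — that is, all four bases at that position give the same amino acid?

Codon 1 GUG (Val): third position 4-fold.
Codon 2 UUC (Phe): third position 2-fold.
Codon 3 UCU (Ser): third position 4-fold.
Codon 4 CUA (Leu): third position 4-fold.
Codon 5 GAC (Asp): third position 2-fold.
Codon 6 AGC (Ser): third position 2-fold.
Codon 7 GGG (Gly): third position 4-fold.
Codon 8 GUU (Val): third position 4-fold.
Four-fold degenerate third positions: 5.

5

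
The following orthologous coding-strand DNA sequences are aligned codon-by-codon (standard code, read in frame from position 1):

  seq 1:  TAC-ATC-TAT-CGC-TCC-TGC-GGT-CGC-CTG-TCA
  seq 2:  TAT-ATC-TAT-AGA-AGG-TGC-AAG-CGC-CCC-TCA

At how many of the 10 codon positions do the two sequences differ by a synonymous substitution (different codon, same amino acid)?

Codon 1: TAC Tyr / TAT Tyr — synonymous.
Codon 2: ATC Ile / ATC Ile — identical.
Codon 3: TAT Tyr / TAT Tyr — identical.
Codon 4: CGC Arg / AGA Arg — synonymous.
Codon 5: TCC Ser / AGG Arg — nonsynonymous.
Codon 6: TGC Cys / TGC Cys — identical.
Codon 7: GGT Gly / AAG Lys — nonsynonymous.
Codon 8: CGC Arg / CGC Arg — identical.
Codon 9: CTG Leu / CCC Pro — nonsynonymous.
Codon 10: TCA Ser / TCA Ser — identical.
Synonymous differences: 2.

2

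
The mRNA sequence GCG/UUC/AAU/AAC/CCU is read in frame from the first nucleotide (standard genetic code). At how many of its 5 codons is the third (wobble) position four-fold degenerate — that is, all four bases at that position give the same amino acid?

2

Codon 1 GCG (Ala): third position 4-fold.
Codon 2 UUC (Phe): third position 2-fold.
Codon 3 AAU (Asn): third position 2-fold.
Codon 4 AAC (Asn): third position 2-fold.
Codon 5 CCU (Pro): third position 4-fold.
Four-fold degenerate third positions: 2.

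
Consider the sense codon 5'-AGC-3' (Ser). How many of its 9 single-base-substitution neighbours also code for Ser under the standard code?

1

Position 1: none → 0 synonymous.
Position 2: none → 0 synonymous.
Position 3: AGT → 1 synonymous.
Total: 0 + 0 + 1 = 1.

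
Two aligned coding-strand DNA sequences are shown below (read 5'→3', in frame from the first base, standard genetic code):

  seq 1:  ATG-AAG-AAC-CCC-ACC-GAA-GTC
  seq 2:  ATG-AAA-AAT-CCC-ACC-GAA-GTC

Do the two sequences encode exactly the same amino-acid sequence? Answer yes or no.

yes

Codon 1: ATG Met / ATG Met — identical.
Codon 2: AAG Lys / AAA Lys — synonymous.
Codon 3: AAC Asn / AAT Asn — synonymous.
Codon 4: CCC Pro / CCC Pro — identical.
Codon 5: ACC Thr / ACC Thr — identical.
Codon 6: GAA Glu / GAA Glu — identical.
Codon 7: GTC Val / GTC Val — identical.
Nonsynonymous differences: 0 → same protein.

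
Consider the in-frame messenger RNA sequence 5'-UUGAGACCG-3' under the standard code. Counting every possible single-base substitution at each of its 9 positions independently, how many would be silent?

Codon 1 (UUG, Leu): 2 synonymous substitutions.
Codon 2 (AGA, Arg): 2 synonymous substitutions.
Codon 3 (CCG, Pro): 3 synonymous substitutions.
Total: 2 + 2 + 3 = 7.

7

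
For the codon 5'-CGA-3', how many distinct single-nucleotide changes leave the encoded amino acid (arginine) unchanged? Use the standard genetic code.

Position 1: AGA → 1 synonymous.
Position 2: none → 0 synonymous.
Position 3: CGT, CGC, CGG → 3 synonymous.
Total: 1 + 0 + 3 = 4.

4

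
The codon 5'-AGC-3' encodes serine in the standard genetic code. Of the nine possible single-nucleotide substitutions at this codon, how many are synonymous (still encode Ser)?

1

Position 1: none → 0 synonymous.
Position 2: none → 0 synonymous.
Position 3: AGT → 1 synonymous.
Total: 0 + 0 + 1 = 1.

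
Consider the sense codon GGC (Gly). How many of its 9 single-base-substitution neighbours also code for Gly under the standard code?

3

Position 1: none → 0 synonymous.
Position 2: none → 0 synonymous.
Position 3: GGT, GGA, GGG → 3 synonymous.
Total: 0 + 0 + 3 = 3.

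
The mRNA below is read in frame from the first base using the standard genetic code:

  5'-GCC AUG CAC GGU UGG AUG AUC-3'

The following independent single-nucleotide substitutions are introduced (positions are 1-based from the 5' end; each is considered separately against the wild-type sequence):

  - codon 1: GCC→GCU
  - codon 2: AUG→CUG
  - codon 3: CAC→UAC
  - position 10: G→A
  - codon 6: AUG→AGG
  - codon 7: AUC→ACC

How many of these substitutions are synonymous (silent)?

1

Codon 1: GCC (Ala) → GCU (Ala) — synonymous.
Codon 2: AUG (Met) → CUG (Leu) — missense.
Codon 3: CAC (His) → UAC (Tyr) — missense.
Codon 4: GGU (Gly) → AGU (Ser) — missense.
Codon 6: AUG (Met) → AGG (Arg) — missense.
Codon 7: AUC (Ile) → ACC (Thr) — missense.
Synonymous: 1 of 6.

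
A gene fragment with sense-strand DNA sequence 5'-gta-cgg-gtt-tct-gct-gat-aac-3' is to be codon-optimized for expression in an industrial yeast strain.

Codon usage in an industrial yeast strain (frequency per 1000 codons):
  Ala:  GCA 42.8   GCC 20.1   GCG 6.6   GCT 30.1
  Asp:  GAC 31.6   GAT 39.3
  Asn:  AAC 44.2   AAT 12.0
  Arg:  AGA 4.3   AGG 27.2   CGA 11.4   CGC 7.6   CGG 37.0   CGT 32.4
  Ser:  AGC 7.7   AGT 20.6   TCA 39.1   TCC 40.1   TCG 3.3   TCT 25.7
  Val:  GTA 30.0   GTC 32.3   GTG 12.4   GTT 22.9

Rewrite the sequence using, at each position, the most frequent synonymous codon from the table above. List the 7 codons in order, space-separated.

GTC CGG GTC TCC GCA GAT AAC

Codon 1 (Val): best is GTC at 32.3.
Codon 2 (Arg): best is CGG at 37.0.
Codon 3 (Val): best is GTC at 32.3.
Codon 4 (Ser): best is TCC at 40.1.
Codon 5 (Ala): best is GCA at 42.8.
Codon 6 (Asp): best is GAT at 39.3.
Codon 7 (Asn): best is AAC at 44.2.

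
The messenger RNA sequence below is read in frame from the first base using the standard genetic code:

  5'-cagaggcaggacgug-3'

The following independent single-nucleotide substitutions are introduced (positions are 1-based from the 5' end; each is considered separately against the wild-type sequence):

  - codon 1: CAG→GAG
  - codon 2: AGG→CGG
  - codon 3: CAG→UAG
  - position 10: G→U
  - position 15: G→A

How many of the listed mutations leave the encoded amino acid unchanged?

2

Codon 1: CAG (Gln) → GAG (Glu) — missense.
Codon 2: AGG (Arg) → CGG (Arg) — synonymous.
Codon 3: CAG (Gln) → UAG (Stop) — nonsense.
Codon 4: GAC (Asp) → UAC (Tyr) — missense.
Codon 5: GUG (Val) → GUA (Val) — synonymous.
Synonymous: 2 of 5.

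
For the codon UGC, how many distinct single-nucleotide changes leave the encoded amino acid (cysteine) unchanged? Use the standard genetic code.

1

Position 1: none → 0 synonymous.
Position 2: none → 0 synonymous.
Position 3: UGU → 1 synonymous.
Total: 0 + 0 + 1 = 1.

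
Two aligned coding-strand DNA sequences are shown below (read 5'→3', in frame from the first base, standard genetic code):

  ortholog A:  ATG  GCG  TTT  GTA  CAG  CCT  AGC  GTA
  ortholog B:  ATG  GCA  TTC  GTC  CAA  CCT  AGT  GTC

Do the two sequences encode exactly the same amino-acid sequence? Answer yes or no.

Codon 1: ATG Met / ATG Met — identical.
Codon 2: GCG Ala / GCA Ala — synonymous.
Codon 3: TTT Phe / TTC Phe — synonymous.
Codon 4: GTA Val / GTC Val — synonymous.
Codon 5: CAG Gln / CAA Gln — synonymous.
Codon 6: CCT Pro / CCT Pro — identical.
Codon 7: AGC Ser / AGT Ser — synonymous.
Codon 8: GTA Val / GTC Val — synonymous.
Nonsynonymous differences: 0 → same protein.

yes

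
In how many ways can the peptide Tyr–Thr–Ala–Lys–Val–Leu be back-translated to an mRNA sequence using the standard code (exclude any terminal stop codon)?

1536

Tyr: 2 codons.
Thr: 4 codons.
Ala: 4 codons.
Lys: 2 codons.
Val: 4 codons.
Leu: 6 codons.
2 × 4 × 4 × 2 × 4 × 6 = 1536.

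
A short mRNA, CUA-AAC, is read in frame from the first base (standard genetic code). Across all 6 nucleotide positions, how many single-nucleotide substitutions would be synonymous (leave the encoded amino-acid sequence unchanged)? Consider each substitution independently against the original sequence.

Codon 1 (CUA, Leu): 4 synonymous substitutions.
Codon 2 (AAC, Asn): 1 synonymous substitution.
Total: 4 + 1 = 5.

5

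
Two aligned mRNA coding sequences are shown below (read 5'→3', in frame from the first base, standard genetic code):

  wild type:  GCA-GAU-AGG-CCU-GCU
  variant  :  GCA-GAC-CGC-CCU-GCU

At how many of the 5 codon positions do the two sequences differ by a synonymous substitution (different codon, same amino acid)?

2

Codon 1: GCA Ala / GCA Ala — identical.
Codon 2: GAU Asp / GAC Asp — synonymous.
Codon 3: AGG Arg / CGC Arg — synonymous.
Codon 4: CCU Pro / CCU Pro — identical.
Codon 5: GCU Ala / GCU Ala — identical.
Synonymous differences: 2.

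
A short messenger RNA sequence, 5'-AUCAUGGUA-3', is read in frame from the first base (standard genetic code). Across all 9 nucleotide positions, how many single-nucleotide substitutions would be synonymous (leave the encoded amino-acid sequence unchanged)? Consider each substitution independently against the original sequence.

Codon 1 (AUC, Ile): 2 synonymous substitutions.
Codon 2 (AUG, Met): 0 synonymous substitutions.
Codon 3 (GUA, Val): 3 synonymous substitutions.
Total: 2 + 0 + 3 = 5.

5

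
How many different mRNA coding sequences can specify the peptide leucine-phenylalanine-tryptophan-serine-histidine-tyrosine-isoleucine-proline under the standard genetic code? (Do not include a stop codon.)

Leu: 6 codons.
Phe: 2 codons.
Trp: 1 codon.
Ser: 6 codons.
His: 2 codons.
Tyr: 2 codons.
Ile: 3 codons.
Pro: 4 codons.
6 × 2 × 1 × 6 × 2 × 2 × 3 × 4 = 3456.

3456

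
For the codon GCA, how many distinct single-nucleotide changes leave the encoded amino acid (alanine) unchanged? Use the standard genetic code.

3

Position 1: none → 0 synonymous.
Position 2: none → 0 synonymous.
Position 3: GCU, GCC, GCG → 3 synonymous.
Total: 0 + 0 + 3 = 3.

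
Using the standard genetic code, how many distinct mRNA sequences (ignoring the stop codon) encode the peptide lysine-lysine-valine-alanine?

64

Lys: 2 codons.
Lys: 2 codons.
Val: 4 codons.
Ala: 4 codons.
2 × 2 × 4 × 4 = 64.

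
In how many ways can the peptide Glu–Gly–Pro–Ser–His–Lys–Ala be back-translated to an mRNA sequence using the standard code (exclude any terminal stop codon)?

Glu: 2 codons.
Gly: 4 codons.
Pro: 4 codons.
Ser: 6 codons.
His: 2 codons.
Lys: 2 codons.
Ala: 4 codons.
2 × 4 × 4 × 6 × 2 × 2 × 4 = 3072.

3072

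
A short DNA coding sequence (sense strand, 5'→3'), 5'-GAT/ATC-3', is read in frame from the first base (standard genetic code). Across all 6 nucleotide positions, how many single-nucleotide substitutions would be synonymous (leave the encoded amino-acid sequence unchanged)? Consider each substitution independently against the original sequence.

Codon 1 (GAT, Asp): 1 synonymous substitution.
Codon 2 (ATC, Ile): 2 synonymous substitutions.
Total: 1 + 2 = 3.

3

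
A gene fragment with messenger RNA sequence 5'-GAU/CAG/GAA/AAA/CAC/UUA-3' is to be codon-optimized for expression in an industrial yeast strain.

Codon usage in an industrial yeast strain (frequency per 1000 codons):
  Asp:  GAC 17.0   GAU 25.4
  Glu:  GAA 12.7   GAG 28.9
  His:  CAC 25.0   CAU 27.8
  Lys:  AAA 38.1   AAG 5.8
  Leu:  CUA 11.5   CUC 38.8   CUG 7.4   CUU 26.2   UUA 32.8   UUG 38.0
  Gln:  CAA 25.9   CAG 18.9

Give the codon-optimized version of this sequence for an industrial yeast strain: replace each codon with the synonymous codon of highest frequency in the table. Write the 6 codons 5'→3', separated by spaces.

Codon 1 (Asp): best is GAU at 25.4.
Codon 2 (Gln): best is CAA at 25.9.
Codon 3 (Glu): best is GAG at 28.9.
Codon 4 (Lys): best is AAA at 38.1.
Codon 5 (His): best is CAU at 27.8.
Codon 6 (Leu): best is CUC at 38.8.

GAU CAA GAG AAA CAU CUC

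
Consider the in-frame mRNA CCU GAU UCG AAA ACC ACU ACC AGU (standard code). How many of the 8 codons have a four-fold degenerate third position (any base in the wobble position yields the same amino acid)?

Codon 1 CCU (Pro): third position 4-fold.
Codon 2 GAU (Asp): third position 2-fold.
Codon 3 UCG (Ser): third position 4-fold.
Codon 4 AAA (Lys): third position 2-fold.
Codon 5 ACC (Thr): third position 4-fold.
Codon 6 ACU (Thr): third position 4-fold.
Codon 7 ACC (Thr): third position 4-fold.
Codon 8 AGU (Ser): third position 2-fold.
Four-fold degenerate third positions: 5.

5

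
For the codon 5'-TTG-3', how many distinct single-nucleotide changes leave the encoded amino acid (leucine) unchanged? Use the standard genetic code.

2

Position 1: CTG → 1 synonymous.
Position 2: none → 0 synonymous.
Position 3: TTA → 1 synonymous.
Total: 1 + 0 + 1 = 2.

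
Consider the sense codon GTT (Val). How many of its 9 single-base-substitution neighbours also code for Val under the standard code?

Position 1: none → 0 synonymous.
Position 2: none → 0 synonymous.
Position 3: GTC, GTA, GTG → 3 synonymous.
Total: 0 + 0 + 3 = 3.

3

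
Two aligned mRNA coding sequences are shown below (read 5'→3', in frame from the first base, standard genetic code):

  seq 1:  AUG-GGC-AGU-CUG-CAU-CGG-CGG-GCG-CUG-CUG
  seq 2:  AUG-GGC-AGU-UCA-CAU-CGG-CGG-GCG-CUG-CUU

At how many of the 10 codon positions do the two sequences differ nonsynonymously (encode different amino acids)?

1

Codon 1: AUG Met / AUG Met — identical.
Codon 2: GGC Gly / GGC Gly — identical.
Codon 3: AGU Ser / AGU Ser — identical.
Codon 4: CUG Leu / UCA Ser — nonsynonymous.
Codon 5: CAU His / CAU His — identical.
Codon 6: CGG Arg / CGG Arg — identical.
Codon 7: CGG Arg / CGG Arg — identical.
Codon 8: GCG Ala / GCG Ala — identical.
Codon 9: CUG Leu / CUG Leu — identical.
Codon 10: CUG Leu / CUU Leu — synonymous.
Nonsynonymous differences: 1.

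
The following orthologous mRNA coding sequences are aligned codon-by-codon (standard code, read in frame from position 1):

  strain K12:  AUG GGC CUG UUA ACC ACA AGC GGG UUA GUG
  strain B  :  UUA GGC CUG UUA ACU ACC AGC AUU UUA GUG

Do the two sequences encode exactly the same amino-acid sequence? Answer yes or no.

Codon 1: AUG Met / UUA Leu — nonsynonymous.
Codon 2: GGC Gly / GGC Gly — identical.
Codon 3: CUG Leu / CUG Leu — identical.
Codon 4: UUA Leu / UUA Leu — identical.
Codon 5: ACC Thr / ACU Thr — synonymous.
Codon 6: ACA Thr / ACC Thr — synonymous.
Codon 7: AGC Ser / AGC Ser — identical.
Codon 8: GGG Gly / AUU Ile — nonsynonymous.
Codon 9: UUA Leu / UUA Leu — identical.
Codon 10: GUG Val / GUG Val — identical.
Nonsynonymous differences: 2 → different protein.

no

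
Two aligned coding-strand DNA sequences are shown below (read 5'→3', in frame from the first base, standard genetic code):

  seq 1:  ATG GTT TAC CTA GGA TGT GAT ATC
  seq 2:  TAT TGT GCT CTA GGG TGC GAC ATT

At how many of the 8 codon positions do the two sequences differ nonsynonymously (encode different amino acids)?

3

Codon 1: ATG Met / TAT Tyr — nonsynonymous.
Codon 2: GTT Val / TGT Cys — nonsynonymous.
Codon 3: TAC Tyr / GCT Ala — nonsynonymous.
Codon 4: CTA Leu / CTA Leu — identical.
Codon 5: GGA Gly / GGG Gly — synonymous.
Codon 6: TGT Cys / TGC Cys — synonymous.
Codon 7: GAT Asp / GAC Asp — synonymous.
Codon 8: ATC Ile / ATT Ile — synonymous.
Nonsynonymous differences: 3.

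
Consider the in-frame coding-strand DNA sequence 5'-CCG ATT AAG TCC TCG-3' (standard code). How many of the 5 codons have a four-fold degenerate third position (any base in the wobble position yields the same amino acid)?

Codon 1 CCG (Pro): third position 4-fold.
Codon 2 ATT (Ile): third position 3-fold.
Codon 3 AAG (Lys): third position 2-fold.
Codon 4 TCC (Ser): third position 4-fold.
Codon 5 TCG (Ser): third position 4-fold.
Four-fold degenerate third positions: 3.

3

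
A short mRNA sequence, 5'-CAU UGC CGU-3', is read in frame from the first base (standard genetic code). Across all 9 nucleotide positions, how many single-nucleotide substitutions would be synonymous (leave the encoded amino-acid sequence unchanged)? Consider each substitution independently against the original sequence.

Codon 1 (CAU, His): 1 synonymous substitution.
Codon 2 (UGC, Cys): 1 synonymous substitution.
Codon 3 (CGU, Arg): 3 synonymous substitutions.
Total: 1 + 1 + 3 = 5.

5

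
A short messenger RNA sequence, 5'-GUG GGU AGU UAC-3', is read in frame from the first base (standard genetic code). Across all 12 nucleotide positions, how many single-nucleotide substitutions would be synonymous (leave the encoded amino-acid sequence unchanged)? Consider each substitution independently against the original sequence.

8

Codon 1 (GUG, Val): 3 synonymous substitutions.
Codon 2 (GGU, Gly): 3 synonymous substitutions.
Codon 3 (AGU, Ser): 1 synonymous substitution.
Codon 4 (UAC, Tyr): 1 synonymous substitution.
Total: 3 + 3 + 1 + 1 = 8.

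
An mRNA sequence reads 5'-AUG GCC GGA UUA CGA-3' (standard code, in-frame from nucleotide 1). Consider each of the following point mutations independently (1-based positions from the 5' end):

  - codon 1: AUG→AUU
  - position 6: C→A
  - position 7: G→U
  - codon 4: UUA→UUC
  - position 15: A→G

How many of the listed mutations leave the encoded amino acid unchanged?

Codon 1: AUG (Met) → AUU (Ile) — missense.
Codon 2: GCC (Ala) → GCA (Ala) — synonymous.
Codon 3: GGA (Gly) → UGA (Stop) — nonsense.
Codon 4: UUA (Leu) → UUC (Phe) — missense.
Codon 5: CGA (Arg) → CGG (Arg) — synonymous.
Synonymous: 2 of 5.

2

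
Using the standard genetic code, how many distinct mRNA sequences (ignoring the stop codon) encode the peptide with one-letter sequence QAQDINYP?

Gln: 2 codons.
Ala: 4 codons.
Gln: 2 codons.
Asp: 2 codons.
Ile: 3 codons.
Asn: 2 codons.
Tyr: 2 codons.
Pro: 4 codons.
2 × 4 × 2 × 2 × 3 × 2 × 2 × 4 = 1536.

1536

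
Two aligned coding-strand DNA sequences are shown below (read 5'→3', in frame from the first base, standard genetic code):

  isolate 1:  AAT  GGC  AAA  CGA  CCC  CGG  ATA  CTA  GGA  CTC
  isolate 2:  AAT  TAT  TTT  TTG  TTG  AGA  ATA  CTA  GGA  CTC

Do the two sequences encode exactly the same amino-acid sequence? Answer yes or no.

no

Codon 1: AAT Asn / AAT Asn — identical.
Codon 2: GGC Gly / TAT Tyr — nonsynonymous.
Codon 3: AAA Lys / TTT Phe — nonsynonymous.
Codon 4: CGA Arg / TTG Leu — nonsynonymous.
Codon 5: CCC Pro / TTG Leu — nonsynonymous.
Codon 6: CGG Arg / AGA Arg — synonymous.
Codon 7: ATA Ile / ATA Ile — identical.
Codon 8: CTA Leu / CTA Leu — identical.
Codon 9: GGA Gly / GGA Gly — identical.
Codon 10: CTC Leu / CTC Leu — identical.
Nonsynonymous differences: 4 → different protein.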